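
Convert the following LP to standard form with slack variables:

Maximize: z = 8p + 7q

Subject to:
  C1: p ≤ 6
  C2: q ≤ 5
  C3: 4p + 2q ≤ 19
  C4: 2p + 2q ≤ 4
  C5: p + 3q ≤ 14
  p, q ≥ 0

max z = 8p + 7q

s.t.
  p + s1 = 6
  q + s2 = 5
  4p + 2q + s3 = 19
  2p + 2q + s4 = 4
  p + 3q + s5 = 14
  p, q, s1, s2, s3, s4, s5 ≥ 0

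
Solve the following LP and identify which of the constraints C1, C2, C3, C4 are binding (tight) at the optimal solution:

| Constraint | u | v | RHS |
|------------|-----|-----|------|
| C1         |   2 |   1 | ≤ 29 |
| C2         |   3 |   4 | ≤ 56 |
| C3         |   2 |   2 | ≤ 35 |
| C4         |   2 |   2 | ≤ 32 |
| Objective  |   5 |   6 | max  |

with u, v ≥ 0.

At u = 8, v = 8, compute slack b - a·x for each constraint:
  C1: 29 − 24 = 5  (slack)
  C2: 56 − 56 = 0  (binding)
  C3: 35 − 32 = 3  (slack)
  C4: 32 − 32 = 0  (binding)

Optimal: u = 8, v = 8
Binding: C2, C4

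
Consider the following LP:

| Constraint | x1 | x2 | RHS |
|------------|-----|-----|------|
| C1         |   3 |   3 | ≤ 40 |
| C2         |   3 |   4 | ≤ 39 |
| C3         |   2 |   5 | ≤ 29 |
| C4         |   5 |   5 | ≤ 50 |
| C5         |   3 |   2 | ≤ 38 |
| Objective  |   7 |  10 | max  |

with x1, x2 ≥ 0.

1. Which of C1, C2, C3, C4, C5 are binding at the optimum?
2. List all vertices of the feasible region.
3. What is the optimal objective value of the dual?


1. C3, C4
2. (0, 0), (10, 0), (7, 3), (0, 5.8)
3. 79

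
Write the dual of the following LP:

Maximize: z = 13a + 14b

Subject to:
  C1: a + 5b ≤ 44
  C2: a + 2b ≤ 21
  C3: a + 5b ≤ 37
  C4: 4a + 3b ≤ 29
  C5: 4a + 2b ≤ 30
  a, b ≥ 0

Primal max cᵀx s.t. Ax ≤ b, x ≥ 0  →  Dual min bᵀy s.t. Aᵀy ≥ c, y ≥ 0.

Minimize: z = 44y1 + 21y2 + 37y3 + 29y4 + 30y5

Subject to:
  y1 + y2 + y3 + 4y4 + 4y5 ≥ 13
  5y1 + 2y2 + 5y3 + 3y4 + 2y5 ≥ 14
  y1, y2, y3, y4, y5 ≥ 0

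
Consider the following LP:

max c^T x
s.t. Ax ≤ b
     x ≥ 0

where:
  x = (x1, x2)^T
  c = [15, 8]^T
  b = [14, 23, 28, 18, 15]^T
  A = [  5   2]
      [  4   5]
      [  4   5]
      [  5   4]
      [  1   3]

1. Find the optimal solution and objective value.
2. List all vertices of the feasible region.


1. x1 = 2, x2 = 2, z = 46
2. (0, 0), (2.8, 0), (2, 2), (0, 4.5)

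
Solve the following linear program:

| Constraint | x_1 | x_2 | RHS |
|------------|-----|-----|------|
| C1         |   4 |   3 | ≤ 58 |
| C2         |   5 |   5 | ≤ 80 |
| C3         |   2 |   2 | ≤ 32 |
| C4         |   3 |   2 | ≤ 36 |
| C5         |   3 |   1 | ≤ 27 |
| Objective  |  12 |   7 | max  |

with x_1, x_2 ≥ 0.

Evaluate the objective at each vertex of the feasible region:
  z(0, 0) = 0
  z(9, 0) = 108
  z(6, 9) = 135  ←
  z(4, 12) = 132
  z(0, 16) = 112
The maximum is at x_1 = 6, x_2 = 9.

x_1 = 6, x_2 = 9, z = 135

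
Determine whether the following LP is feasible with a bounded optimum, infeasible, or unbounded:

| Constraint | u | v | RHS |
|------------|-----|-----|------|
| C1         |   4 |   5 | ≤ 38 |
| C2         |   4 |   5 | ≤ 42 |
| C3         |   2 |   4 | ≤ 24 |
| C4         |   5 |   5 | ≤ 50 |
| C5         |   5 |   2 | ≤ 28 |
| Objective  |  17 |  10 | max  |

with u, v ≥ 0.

Feasible with a bounded optimal solution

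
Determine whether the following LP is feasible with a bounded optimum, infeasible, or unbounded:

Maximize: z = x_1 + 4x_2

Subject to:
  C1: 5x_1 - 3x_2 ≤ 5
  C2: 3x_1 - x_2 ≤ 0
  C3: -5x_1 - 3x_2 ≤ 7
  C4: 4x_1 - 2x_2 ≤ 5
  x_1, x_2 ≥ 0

Unbounded (objective can increase without bound)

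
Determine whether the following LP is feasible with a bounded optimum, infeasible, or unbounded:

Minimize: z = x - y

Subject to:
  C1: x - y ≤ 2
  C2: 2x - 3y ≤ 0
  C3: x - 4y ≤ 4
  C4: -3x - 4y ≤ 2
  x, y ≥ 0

Unbounded (objective can decrease without bound)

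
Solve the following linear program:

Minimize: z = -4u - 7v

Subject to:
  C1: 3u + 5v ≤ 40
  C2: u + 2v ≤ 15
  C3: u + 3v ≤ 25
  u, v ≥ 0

Evaluate the objective at each vertex of the feasible region:
  z(0, 0) = 0
  z(13.33, 0) = -53.33
  z(5, 5) = -55  ←
  z(0, 7.5) = -52.5
The minimum is at u = 5, v = 5.

u = 5, v = 5, z = -55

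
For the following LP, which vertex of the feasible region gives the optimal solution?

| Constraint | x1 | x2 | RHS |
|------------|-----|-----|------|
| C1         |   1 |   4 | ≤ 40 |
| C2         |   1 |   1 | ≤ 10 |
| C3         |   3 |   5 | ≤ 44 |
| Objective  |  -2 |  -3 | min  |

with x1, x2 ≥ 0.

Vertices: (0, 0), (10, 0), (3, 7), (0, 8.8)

Evaluate the objective at each vertex of the feasible region:
  z(0, 0) = 0
  z(10, 0) = -20
  z(3, 7) = -27  ←
  z(0, 8.8) = -26.4
The minimum is at x1 = 3, x2 = 7.

(3, 7)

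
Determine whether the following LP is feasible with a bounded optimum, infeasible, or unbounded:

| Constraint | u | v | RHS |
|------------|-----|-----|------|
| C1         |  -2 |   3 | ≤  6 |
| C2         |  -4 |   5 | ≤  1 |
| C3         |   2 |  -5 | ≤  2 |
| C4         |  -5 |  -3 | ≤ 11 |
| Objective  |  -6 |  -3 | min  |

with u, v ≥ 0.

Unbounded (objective can decrease without bound)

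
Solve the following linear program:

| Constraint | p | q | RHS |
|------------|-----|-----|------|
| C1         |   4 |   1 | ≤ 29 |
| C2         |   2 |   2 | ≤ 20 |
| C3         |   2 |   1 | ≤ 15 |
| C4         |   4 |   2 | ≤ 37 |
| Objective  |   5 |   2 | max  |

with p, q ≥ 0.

Evaluate the objective at each vertex of the feasible region:
  z(0, 0) = 0
  z(7.25, 0) = 36.25
  z(7, 1) = 37  ←
  z(5, 5) = 35
  z(0, 10) = 20
The maximum is at p = 7, q = 1.

p = 7, q = 1, z = 37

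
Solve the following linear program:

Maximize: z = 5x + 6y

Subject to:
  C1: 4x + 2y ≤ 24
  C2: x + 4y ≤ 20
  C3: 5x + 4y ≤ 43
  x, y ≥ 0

Evaluate the objective at each vertex of the feasible region:
  z(0, 0) = 0
  z(6, 0) = 30
  z(4, 4) = 44  ←
  z(0, 5) = 30
The maximum is at x = 4, y = 4.

x = 4, y = 4, z = 44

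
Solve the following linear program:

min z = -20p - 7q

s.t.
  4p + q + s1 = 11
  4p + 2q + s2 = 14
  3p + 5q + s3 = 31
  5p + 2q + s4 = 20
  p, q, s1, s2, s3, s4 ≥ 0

Evaluate the objective at each vertex of the feasible region:
  z(0, 0) = 0
  z(2.75, 0) = -55
  z(2, 3) = -61  ←
  z(0.5714, 5.857) = -52.43
  z(0, 6.2) = -43.4
The minimum is at p = 2, q = 3.

p = 2, q = 3, z = -61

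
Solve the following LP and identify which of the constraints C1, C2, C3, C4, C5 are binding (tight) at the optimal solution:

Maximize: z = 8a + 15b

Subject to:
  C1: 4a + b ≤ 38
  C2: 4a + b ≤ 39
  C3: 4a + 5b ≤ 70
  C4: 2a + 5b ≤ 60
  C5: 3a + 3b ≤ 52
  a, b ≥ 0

At a = 5, b = 10, compute slack b - a·x for each constraint:
  C1: 38 − 30 = 8  (slack)
  C2: 39 − 30 = 9  (slack)
  C3: 70 − 70 = 0  (binding)
  C4: 60 − 60 = 0  (binding)
  C5: 52 − 45 = 7  (slack)

Optimal: a = 5, b = 10
Binding: C3, C4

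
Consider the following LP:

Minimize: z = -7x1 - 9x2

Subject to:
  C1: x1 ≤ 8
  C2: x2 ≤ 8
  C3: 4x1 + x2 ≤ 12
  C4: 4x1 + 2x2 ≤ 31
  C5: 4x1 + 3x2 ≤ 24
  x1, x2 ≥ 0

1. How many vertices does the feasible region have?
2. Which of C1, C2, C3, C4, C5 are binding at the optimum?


1. 4
2. C2, C5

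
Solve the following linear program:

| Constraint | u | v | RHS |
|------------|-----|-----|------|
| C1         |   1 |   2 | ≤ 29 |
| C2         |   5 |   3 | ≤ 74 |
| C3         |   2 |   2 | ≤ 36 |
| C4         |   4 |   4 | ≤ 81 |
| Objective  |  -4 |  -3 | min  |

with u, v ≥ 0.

Evaluate the objective at each vertex of the feasible region:
  z(0, 0) = 0
  z(14.8, 0) = -59.2
  z(10, 8) = -64  ←
  z(7, 11) = -61
  z(0, 14.5) = -43.5
The minimum is at u = 10, v = 8.

u = 10, v = 8, z = -64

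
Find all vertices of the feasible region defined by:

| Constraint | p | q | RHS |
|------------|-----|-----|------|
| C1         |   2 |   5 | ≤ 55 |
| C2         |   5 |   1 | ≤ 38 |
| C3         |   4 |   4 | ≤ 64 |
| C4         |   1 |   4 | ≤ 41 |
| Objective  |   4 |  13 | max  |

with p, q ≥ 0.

(0, 0), (7.6, 0), (5.87, 8.652), (5, 9), (0, 10.25)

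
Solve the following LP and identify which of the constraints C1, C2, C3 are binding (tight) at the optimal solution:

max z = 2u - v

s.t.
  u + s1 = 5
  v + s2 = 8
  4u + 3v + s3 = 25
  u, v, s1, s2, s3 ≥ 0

At u = 5, v = 0, compute slack b - a·x for each constraint:
  C1: 5 − 5 = 0  (binding)
  C2: 8 − 0 = 8  (slack)
  C3: 25 − 20 = 5  (slack)

Optimal: u = 5, v = 0
Binding: C1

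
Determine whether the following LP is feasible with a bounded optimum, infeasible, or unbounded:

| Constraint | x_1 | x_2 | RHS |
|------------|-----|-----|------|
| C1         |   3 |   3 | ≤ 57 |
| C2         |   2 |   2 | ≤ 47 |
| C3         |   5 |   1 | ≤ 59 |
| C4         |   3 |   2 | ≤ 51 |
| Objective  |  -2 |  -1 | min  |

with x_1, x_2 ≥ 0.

Feasible with a bounded optimal solution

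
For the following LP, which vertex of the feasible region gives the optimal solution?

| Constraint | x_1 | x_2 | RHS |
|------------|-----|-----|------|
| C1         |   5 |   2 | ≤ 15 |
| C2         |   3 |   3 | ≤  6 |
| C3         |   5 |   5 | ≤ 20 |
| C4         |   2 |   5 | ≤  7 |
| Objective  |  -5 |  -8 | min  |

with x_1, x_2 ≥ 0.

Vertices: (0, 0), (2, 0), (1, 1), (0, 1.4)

Evaluate the objective at each vertex of the feasible region:
  z(0, 0) = 0
  z(2, 0) = -10
  z(1, 1) = -13  ←
  z(0, 1.4) = -11.2
The minimum is at x_1 = 1, x_2 = 1.

(1, 1)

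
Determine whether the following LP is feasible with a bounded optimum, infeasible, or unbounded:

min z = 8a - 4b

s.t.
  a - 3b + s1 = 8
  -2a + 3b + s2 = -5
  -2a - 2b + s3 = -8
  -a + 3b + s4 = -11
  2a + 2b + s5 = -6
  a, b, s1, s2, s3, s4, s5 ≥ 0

Infeasible (no feasible solution exists)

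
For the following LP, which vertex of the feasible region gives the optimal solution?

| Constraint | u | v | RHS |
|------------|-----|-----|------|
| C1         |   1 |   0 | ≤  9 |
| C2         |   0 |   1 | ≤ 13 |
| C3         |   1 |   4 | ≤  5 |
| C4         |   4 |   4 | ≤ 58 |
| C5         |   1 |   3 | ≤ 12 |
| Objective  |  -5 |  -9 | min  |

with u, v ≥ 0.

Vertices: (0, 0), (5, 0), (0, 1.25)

Evaluate the objective at each vertex of the feasible region:
  z(0, 0) = 0
  z(5, 0) = -25  ←
  z(0, 1.25) = -11.25
The minimum is at u = 5, v = 0.

(5, 0)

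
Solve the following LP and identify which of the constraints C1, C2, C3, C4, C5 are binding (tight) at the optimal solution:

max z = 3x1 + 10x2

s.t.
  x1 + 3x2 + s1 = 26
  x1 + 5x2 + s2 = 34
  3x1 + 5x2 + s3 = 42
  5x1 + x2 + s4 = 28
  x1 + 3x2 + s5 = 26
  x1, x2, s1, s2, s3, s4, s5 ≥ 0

At x1 = 4, x2 = 6, compute slack b - a·x for each constraint:
  C1: 26 − 22 = 4  (slack)
  C2: 34 − 34 = 0  (binding)
  C3: 42 − 42 = 0  (binding)
  C4: 28 − 26 = 2  (slack)
  C5: 26 − 22 = 4  (slack)

Optimal: x1 = 4, x2 = 6
Binding: C2, C3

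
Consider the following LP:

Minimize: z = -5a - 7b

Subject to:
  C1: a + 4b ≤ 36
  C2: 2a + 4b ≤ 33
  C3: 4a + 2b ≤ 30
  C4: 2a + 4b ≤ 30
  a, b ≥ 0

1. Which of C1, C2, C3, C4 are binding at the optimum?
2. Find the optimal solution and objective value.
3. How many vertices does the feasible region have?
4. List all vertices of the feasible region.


1. C3, C4
2. a = 5, b = 5, z = -60
3. 4
4. (0, 0), (7.5, 0), (5, 5), (0, 7.5)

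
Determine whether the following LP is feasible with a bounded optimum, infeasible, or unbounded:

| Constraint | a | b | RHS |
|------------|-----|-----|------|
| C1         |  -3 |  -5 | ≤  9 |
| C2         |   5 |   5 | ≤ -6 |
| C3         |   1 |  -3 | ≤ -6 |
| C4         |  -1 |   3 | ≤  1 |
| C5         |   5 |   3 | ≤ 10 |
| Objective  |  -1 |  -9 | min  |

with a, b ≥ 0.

Infeasible (no feasible solution exists)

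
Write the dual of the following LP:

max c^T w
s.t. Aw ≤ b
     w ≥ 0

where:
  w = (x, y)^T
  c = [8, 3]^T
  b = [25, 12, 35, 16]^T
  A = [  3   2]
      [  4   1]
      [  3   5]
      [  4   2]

Primal max cᵀx s.t. Ax ≤ b, x ≥ 0  →  Dual min bᵀy s.t. Aᵀy ≥ c, y ≥ 0.

Minimize: z = 25y1 + 12y2 + 35y3 + 16y4

Subject to:
  3y1 + 4y2 + 3y3 + 4y4 ≥ 8
  2y1 + y2 + 5y3 + 2y4 ≥ 3
  y1, y2, y3, y4 ≥ 0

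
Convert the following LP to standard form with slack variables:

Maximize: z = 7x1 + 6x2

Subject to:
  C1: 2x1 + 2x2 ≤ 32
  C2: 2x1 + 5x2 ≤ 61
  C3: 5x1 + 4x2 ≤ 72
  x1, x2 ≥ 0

max z = 7x1 + 6x2

s.t.
  2x1 + 2x2 + s1 = 32
  2x1 + 5x2 + s2 = 61
  5x1 + 4x2 + s3 = 72
  x1, x2, s1, s2, s3 ≥ 0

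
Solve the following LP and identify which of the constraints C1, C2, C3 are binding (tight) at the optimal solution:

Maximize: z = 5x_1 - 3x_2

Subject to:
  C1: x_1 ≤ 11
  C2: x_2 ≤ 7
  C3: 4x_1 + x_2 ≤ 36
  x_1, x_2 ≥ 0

At x_1 = 9, x_2 = 0, compute slack b - a·x for each constraint:
  C1: 11 − 9 = 2  (slack)
  C2: 7 − 0 = 7  (slack)
  C3: 36 − 36 = 0  (binding)

Optimal: x_1 = 9, x_2 = 0
Binding: C3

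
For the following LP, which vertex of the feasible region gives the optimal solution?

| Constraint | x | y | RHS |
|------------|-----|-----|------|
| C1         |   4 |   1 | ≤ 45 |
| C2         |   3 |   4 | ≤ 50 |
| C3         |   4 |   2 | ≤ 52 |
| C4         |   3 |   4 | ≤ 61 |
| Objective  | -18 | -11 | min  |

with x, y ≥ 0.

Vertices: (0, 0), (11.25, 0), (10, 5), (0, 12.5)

Evaluate the objective at each vertex of the feasible region:
  z(0, 0) = 0
  z(11.25, 0) = -202.5
  z(10, 5) = -235  ←
  z(0, 12.5) = -137.5
The minimum is at x = 10, y = 5.

(10, 5)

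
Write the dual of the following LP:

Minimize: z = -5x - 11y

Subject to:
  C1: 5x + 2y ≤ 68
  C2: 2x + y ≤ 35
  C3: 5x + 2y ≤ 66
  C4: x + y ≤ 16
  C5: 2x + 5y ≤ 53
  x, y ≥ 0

Primal min cᵀx s.t. Ax ≤ b, x ≥ 0  →  Dual max −bᵀy s.t. Aᵀy ≥ −c, y ≥ 0.

Maximize: z = -68y1 - 35y2 - 66y3 - 16y4 - 53y5

Subject to:
  5y1 + 2y2 + 5y3 + y4 + 2y5 ≥ 5
  2y1 + y2 + 2y3 + y4 + 5y5 ≥ 11
  y1, y2, y3, y4, y5 ≥ 0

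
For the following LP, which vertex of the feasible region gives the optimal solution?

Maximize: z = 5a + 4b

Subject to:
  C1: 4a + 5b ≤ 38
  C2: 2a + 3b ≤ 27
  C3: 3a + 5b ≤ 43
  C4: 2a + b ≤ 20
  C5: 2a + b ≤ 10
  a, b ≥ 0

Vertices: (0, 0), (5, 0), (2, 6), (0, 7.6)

Evaluate the objective at each vertex of the feasible region:
  z(0, 0) = 0
  z(5, 0) = 25
  z(2, 6) = 34  ←
  z(0, 7.6) = 30.4
The maximum is at a = 2, b = 6.

(2, 6)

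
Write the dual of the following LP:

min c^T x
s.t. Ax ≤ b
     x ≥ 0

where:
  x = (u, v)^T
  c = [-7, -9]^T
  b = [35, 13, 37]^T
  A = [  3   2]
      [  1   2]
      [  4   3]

Primal min cᵀx s.t. Ax ≤ b, x ≥ 0  →  Dual max −bᵀy s.t. Aᵀy ≥ −c, y ≥ 0.

Maximize: z = -35y1 - 13y2 - 37y3

Subject to:
  3y1 + y2 + 4y3 ≥ 7
  2y1 + 2y2 + 3y3 ≥ 9
  y1, y2, y3 ≥ 0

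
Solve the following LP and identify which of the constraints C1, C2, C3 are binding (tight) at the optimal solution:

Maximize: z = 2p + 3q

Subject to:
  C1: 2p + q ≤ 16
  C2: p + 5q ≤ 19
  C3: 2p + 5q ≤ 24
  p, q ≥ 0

At p = 7, q = 2, compute slack b - a·x for each constraint:
  C1: 16 − 16 = 0  (binding)
  C2: 19 − 17 = 2  (slack)
  C3: 24 − 24 = 0  (binding)

Optimal: p = 7, q = 2
Binding: C1, C3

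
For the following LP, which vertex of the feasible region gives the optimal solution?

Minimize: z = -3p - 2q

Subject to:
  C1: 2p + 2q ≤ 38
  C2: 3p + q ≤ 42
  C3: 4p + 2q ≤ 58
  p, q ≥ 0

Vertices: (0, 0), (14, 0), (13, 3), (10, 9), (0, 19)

Evaluate the objective at each vertex of the feasible region:
  z(0, 0) = 0
  z(14, 0) = -42
  z(13, 3) = -45
  z(10, 9) = -48  ←
  z(0, 19) = -38
The minimum is at p = 10, q = 9.

(10, 9)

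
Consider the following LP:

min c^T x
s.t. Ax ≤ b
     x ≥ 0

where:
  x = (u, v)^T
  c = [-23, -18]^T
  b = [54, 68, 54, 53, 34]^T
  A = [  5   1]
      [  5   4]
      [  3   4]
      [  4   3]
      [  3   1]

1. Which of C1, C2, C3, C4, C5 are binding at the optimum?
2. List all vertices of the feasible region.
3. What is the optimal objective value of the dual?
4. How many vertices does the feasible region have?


1. C2, C4
2. (0, 0), (10.8, 0), (10, 4), (9.8, 4.6), (8, 7), (7, 8.25), (0, 13.5)
3. -310
4. 7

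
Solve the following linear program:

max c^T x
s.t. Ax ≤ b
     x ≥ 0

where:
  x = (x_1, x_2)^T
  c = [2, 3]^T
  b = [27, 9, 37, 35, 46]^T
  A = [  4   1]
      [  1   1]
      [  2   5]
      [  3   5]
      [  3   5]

Evaluate the objective at each vertex of the feasible region:
  z(0, 0) = 0
  z(6.75, 0) = 13.5
  z(6, 3) = 21
  z(5, 4) = 22  ←
  z(0, 7) = 21
The maximum is at x_1 = 5, x_2 = 4.

x_1 = 5, x_2 = 4, z = 22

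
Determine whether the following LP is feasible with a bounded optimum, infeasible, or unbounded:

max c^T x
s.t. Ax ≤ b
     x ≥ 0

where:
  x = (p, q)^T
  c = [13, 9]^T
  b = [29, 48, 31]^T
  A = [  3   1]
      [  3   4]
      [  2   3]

Feasible with a bounded optimal solution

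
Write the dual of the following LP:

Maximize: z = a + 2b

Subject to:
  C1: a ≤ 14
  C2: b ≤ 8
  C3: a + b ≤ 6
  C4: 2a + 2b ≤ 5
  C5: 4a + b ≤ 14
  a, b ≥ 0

Primal max cᵀx s.t. Ax ≤ b, x ≥ 0  →  Dual min bᵀy s.t. Aᵀy ≥ c, y ≥ 0.

Minimize: z = 14y1 + 8y2 + 6y3 + 5y4 + 14y5

Subject to:
  y1 + y3 + 2y4 + 4y5 ≥ 1
  y2 + y3 + 2y4 + y5 ≥ 2
  y1, y2, y3, y4, y5 ≥ 0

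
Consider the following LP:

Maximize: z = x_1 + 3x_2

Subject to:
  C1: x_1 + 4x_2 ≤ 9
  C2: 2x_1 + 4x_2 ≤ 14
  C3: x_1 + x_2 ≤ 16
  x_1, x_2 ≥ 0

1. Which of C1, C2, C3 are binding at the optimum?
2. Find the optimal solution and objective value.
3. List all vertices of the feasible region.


1. C1, C2
2. x_1 = 5, x_2 = 1, z = 8
3. (0, 0), (7, 0), (5, 1), (0, 2.25)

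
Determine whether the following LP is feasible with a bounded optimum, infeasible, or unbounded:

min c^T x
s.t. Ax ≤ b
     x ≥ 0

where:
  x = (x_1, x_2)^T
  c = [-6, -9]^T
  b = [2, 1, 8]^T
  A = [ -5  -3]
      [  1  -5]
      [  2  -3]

Unbounded (objective can decrease without bound)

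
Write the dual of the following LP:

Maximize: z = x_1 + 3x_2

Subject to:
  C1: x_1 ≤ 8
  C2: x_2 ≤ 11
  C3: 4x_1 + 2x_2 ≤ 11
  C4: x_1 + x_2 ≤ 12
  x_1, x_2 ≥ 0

Primal max cᵀx s.t. Ax ≤ b, x ≥ 0  →  Dual min bᵀy s.t. Aᵀy ≥ c, y ≥ 0.

Minimize: z = 8y1 + 11y2 + 11y3 + 12y4

Subject to:
  y1 + 4y3 + y4 ≥ 1
  y2 + 2y3 + y4 ≥ 3
  y1, y2, y3, y4 ≥ 0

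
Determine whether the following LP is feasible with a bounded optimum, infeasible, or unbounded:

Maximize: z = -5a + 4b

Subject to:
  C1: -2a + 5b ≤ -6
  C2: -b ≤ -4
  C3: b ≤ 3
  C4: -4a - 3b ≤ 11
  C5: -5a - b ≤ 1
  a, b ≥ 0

Infeasible (no feasible solution exists)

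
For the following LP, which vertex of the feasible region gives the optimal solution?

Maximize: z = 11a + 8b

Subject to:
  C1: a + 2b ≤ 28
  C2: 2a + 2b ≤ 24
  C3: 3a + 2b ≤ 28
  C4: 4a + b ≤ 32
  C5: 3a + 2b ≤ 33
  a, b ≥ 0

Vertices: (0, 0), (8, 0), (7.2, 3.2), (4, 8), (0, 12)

Evaluate the objective at each vertex of the feasible region:
  z(0, 0) = 0
  z(8, 0) = 88
  z(7.2, 3.2) = 104.8
  z(4, 8) = 108  ←
  z(0, 12) = 96
The maximum is at a = 4, b = 8.

(4, 8)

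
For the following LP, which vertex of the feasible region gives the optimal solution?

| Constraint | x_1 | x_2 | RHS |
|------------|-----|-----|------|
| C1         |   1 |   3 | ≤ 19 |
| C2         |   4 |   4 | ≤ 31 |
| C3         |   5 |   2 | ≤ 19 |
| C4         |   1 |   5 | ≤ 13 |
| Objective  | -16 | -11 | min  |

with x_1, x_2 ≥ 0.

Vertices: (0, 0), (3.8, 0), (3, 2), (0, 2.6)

Evaluate the objective at each vertex of the feasible region:
  z(0, 0) = 0
  z(3.8, 0) = -60.8
  z(3, 2) = -70  ←
  z(0, 2.6) = -28.6
The minimum is at x_1 = 3, x_2 = 2.

(3, 2)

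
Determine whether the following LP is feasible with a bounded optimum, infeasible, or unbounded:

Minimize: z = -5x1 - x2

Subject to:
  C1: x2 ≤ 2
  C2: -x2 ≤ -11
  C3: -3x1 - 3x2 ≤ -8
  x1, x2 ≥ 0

Infeasible (no feasible solution exists)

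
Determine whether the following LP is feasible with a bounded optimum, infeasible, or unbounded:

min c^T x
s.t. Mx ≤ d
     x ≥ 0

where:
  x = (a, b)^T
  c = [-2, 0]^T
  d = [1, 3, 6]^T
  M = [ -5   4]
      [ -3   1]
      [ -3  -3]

Unbounded (objective can decrease without bound)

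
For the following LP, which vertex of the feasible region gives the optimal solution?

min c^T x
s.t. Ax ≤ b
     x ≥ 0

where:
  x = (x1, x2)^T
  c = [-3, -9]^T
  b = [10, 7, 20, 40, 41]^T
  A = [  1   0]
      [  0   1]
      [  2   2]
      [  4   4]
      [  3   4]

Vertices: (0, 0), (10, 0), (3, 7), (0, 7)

Evaluate the objective at each vertex of the feasible region:
  z(0, 0) = 0
  z(10, 0) = -30
  z(3, 7) = -72  ←
  z(0, 7) = -63
The minimum is at x1 = 3, x2 = 7.

(3, 7)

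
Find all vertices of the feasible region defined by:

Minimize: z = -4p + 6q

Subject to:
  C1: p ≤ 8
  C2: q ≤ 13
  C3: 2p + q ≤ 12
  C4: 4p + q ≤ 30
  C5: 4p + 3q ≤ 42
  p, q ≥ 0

(0, 0), (6, 0), (0, 12)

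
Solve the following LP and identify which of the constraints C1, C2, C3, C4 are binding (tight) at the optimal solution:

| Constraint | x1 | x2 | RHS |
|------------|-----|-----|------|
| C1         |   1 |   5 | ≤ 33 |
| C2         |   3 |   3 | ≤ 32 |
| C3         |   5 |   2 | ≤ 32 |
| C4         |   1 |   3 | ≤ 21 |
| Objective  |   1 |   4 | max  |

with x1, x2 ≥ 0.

At x1 = 3, x2 = 6, compute slack b - a·x for each constraint:
  C1: 33 − 33 = 0  (binding)
  C2: 32 − 27 = 5  (slack)
  C3: 32 − 27 = 5  (slack)
  C4: 21 − 21 = 0  (binding)

Optimal: x1 = 3, x2 = 6
Binding: C1, C4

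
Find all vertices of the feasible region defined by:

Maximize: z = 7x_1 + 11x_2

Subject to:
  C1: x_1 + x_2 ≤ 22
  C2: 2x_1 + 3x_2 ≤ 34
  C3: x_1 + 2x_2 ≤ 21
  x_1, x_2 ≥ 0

(0, 0), (17, 0), (5, 8), (0, 10.5)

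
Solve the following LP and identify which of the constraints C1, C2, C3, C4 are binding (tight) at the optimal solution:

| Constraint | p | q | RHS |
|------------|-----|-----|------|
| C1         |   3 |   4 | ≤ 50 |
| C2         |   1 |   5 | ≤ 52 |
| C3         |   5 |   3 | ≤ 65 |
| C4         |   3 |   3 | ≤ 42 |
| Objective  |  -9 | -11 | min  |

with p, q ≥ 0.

At p = 6, q = 8, compute slack b - a·x for each constraint:
  C1: 50 − 50 = 0  (binding)
  C2: 52 − 46 = 6  (slack)
  C3: 65 − 54 = 11  (slack)
  C4: 42 − 42 = 0  (binding)

Optimal: p = 6, q = 8
Binding: C1, C4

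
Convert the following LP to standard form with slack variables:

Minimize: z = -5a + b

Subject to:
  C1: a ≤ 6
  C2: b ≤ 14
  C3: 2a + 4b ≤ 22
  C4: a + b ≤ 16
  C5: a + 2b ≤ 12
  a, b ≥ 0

min z = -5a + b

s.t.
  a + s1 = 6
  b + s2 = 14
  2a + 4b + s3 = 22
  a + b + s4 = 16
  a + 2b + s5 = 12
  a, b, s1, s2, s3, s4, s5 ≥ 0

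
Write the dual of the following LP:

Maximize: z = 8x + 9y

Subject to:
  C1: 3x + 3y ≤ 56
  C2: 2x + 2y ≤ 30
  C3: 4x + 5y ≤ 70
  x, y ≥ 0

Primal max cᵀx s.t. Ax ≤ b, x ≥ 0  →  Dual min bᵀy s.t. Aᵀy ≥ c, y ≥ 0.

Minimize: z = 56y1 + 30y2 + 70y3

Subject to:
  3y1 + 2y2 + 4y3 ≥ 8
  3y1 + 2y2 + 5y3 ≥ 9
  y1, y2, y3 ≥ 0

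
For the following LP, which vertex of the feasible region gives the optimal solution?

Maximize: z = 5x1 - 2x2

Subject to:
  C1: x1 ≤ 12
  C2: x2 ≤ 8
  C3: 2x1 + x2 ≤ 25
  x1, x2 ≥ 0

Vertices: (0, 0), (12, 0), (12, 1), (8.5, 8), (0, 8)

Evaluate the objective at each vertex of the feasible region:
  z(0, 0) = 0
  z(12, 0) = 60  ←
  z(12, 1) = 58
  z(8.5, 8) = 26.5
  z(0, 8) = -16
The maximum is at x1 = 12, x2 = 0.

(12, 0)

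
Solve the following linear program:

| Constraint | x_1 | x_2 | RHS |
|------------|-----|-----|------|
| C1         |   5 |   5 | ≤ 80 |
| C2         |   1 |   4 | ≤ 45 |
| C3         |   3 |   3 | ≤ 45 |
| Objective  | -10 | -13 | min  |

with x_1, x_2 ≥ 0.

Evaluate the objective at each vertex of the feasible region:
  z(0, 0) = 0
  z(15, 0) = -150
  z(5, 10) = -180  ←
  z(0, 11.25) = -146.2
The minimum is at x_1 = 5, x_2 = 10.

x_1 = 5, x_2 = 10, z = -180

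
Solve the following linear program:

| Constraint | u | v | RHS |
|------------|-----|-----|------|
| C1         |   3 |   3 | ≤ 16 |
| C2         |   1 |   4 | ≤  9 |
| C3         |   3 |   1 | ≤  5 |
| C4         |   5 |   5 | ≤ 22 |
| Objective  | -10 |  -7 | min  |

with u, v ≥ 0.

Evaluate the objective at each vertex of the feasible region:
  z(0, 0) = 0
  z(1.667, 0) = -16.67
  z(1, 2) = -24  ←
  z(0, 2.25) = -15.75
The minimum is at u = 1, v = 2.

u = 1, v = 2, z = -24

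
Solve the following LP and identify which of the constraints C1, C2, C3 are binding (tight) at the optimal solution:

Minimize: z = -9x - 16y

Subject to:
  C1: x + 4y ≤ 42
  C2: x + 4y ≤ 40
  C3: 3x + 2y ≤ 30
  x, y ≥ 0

At x = 4, y = 9, compute slack b - a·x for each constraint:
  C1: 42 − 40 = 2  (slack)
  C2: 40 − 40 = 0  (binding)
  C3: 30 − 30 = 0  (binding)

Optimal: x = 4, y = 9
Binding: C2, C3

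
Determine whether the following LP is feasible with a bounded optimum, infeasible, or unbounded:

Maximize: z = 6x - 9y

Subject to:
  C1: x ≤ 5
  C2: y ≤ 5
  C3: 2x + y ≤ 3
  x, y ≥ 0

Feasible with a bounded optimal solution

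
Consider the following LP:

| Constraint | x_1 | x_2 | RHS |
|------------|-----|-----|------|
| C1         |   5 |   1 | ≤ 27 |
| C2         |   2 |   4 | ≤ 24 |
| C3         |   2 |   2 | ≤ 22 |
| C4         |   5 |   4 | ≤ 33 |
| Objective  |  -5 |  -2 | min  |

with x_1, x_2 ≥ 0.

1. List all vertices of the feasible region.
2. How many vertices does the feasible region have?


1. (0, 0), (5.4, 0), (5, 2), (3, 4.5), (0, 6)
2. 5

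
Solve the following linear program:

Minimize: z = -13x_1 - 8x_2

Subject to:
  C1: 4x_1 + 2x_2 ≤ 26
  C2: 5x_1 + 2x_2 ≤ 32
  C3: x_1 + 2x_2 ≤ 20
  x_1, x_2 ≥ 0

Evaluate the objective at each vertex of the feasible region:
  z(0, 0) = 0
  z(6.4, 0) = -83.2
  z(6, 1) = -86
  z(2, 9) = -98  ←
  z(0, 10) = -80
The minimum is at x_1 = 2, x_2 = 9.

x_1 = 2, x_2 = 9, z = -98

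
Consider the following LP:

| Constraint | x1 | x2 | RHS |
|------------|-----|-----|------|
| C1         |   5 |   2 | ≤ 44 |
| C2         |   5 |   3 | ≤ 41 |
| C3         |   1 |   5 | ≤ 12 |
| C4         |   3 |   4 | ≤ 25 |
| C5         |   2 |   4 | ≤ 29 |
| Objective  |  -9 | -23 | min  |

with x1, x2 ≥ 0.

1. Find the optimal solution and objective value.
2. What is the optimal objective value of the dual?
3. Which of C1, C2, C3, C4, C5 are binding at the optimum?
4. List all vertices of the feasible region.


1. x1 = 7, x2 = 1, z = -86
2. -86
3. C3, C4
4. (0, 0), (8.2, 0), (8.091, 0.1818), (7, 1), (0, 2.4)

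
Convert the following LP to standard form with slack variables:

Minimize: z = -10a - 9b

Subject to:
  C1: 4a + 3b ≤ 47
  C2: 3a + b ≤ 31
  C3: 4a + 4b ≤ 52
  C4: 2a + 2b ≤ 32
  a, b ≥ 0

min z = -10a - 9b

s.t.
  4a + 3b + s1 = 47
  3a + b + s2 = 31
  4a + 4b + s3 = 52
  2a + 2b + s4 = 32
  a, b, s1, s2, s3, s4 ≥ 0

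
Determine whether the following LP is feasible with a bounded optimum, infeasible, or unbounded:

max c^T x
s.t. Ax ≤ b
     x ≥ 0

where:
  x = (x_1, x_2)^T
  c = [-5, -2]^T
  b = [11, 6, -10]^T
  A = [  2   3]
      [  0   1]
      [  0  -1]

Infeasible (no feasible solution exists)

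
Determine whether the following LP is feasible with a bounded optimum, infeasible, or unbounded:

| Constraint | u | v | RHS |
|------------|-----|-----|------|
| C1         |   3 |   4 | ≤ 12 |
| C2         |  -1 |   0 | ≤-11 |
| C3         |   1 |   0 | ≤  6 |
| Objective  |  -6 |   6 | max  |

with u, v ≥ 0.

Infeasible (no feasible solution exists)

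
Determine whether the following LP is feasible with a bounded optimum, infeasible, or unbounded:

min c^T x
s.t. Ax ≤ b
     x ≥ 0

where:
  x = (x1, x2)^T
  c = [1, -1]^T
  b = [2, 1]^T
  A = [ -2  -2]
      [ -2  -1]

Unbounded (objective can decrease without bound)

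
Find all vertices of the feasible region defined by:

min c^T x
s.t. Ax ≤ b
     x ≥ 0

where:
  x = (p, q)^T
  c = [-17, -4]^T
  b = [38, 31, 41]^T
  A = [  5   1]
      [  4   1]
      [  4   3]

(0, 0), (7.6, 0), (7, 3), (6.5, 5), (0, 13.67)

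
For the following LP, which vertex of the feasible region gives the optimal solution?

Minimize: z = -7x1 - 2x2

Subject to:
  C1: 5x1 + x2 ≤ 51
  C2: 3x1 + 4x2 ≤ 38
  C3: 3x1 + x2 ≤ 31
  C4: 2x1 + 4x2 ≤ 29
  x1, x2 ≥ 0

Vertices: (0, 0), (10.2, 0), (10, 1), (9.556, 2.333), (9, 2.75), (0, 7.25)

Evaluate the objective at each vertex of the feasible region:
  z(0, 0) = 0
  z(10.2, 0) = -71.4
  z(10, 1) = -72  ←
  z(9.556, 2.333) = -71.56
  z(9, 2.75) = -68.5
  z(0, 7.25) = -14.5
The minimum is at x1 = 10, x2 = 1.

(10, 1)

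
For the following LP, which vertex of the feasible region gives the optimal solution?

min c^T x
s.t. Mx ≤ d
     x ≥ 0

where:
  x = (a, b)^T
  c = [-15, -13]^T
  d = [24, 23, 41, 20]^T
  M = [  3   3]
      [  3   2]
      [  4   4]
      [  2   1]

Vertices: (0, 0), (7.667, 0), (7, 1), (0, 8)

Evaluate the objective at each vertex of the feasible region:
  z(0, 0) = 0
  z(7.667, 0) = -115
  z(7, 1) = -118  ←
  z(0, 8) = -104
The minimum is at a = 7, b = 1.

(7, 1)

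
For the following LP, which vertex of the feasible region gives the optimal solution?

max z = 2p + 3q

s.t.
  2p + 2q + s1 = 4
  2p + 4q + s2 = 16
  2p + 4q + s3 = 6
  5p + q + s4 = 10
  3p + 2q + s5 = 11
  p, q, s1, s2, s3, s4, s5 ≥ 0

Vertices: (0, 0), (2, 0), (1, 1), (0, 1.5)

Evaluate the objective at each vertex of the feasible region:
  z(0, 0) = 0
  z(2, 0) = 4
  z(1, 1) = 5  ←
  z(0, 1.5) = 4.5
The maximum is at p = 1, q = 1.

(1, 1)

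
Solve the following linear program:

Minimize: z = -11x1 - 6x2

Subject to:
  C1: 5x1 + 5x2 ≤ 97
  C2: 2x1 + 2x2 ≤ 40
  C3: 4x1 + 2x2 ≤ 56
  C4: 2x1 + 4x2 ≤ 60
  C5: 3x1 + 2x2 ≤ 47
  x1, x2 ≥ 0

Evaluate the objective at each vertex of the feasible region:
  z(0, 0) = 0
  z(14, 0) = -154
  z(9, 10) = -159  ←
  z(8.5, 10.75) = -158
  z(0, 15) = -90
The minimum is at x1 = 9, x2 = 10.

x1 = 9, x2 = 10, z = -159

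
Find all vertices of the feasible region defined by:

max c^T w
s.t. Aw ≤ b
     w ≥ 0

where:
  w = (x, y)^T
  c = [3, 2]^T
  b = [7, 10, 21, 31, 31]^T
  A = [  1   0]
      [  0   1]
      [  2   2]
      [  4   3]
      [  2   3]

(0, 0), (7, 0), (7, 1), (0.25, 10), (0, 10)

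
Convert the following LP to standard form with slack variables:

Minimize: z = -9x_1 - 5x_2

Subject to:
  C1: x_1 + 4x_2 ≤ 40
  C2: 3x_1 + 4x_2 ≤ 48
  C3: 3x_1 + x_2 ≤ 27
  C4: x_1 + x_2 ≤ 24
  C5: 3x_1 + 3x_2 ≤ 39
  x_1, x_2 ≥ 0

min z = -9x_1 - 5x_2

s.t.
  x_1 + 4x_2 + s1 = 40
  3x_1 + 4x_2 + s2 = 48
  3x_1 + x_2 + s3 = 27
  x_1 + x_2 + s4 = 24
  3x_1 + 3x_2 + s5 = 39
  x_1, x_2, s1, s2, s3, s4, s5 ≥ 0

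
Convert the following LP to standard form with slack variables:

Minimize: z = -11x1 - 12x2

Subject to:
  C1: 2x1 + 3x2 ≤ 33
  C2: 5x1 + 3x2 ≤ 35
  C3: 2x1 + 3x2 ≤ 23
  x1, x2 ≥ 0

min z = -11x1 - 12x2

s.t.
  2x1 + 3x2 + s1 = 33
  5x1 + 3x2 + s2 = 35
  2x1 + 3x2 + s3 = 23
  x1, x2, s1, s2, s3 ≥ 0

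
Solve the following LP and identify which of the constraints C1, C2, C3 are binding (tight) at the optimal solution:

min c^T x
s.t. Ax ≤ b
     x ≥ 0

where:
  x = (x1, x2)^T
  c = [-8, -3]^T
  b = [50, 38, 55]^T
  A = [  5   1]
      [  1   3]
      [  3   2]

At x1 = 8, x2 = 10, compute slack b - a·x for each constraint:
  C1: 50 − 50 = 0  (binding)
  C2: 38 − 38 = 0  (binding)
  C3: 55 − 44 = 11  (slack)

Optimal: x1 = 8, x2 = 10
Binding: C1, C2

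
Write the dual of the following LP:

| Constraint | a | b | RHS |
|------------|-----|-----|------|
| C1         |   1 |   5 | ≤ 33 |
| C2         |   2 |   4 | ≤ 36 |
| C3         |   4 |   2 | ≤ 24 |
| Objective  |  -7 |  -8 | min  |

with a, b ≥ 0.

Primal min cᵀx s.t. Ax ≤ b, x ≥ 0  →  Dual max −bᵀy s.t. Aᵀy ≥ −c, y ≥ 0.

Maximize: z = -33y1 - 36y2 - 24y3

Subject to:
  y1 + 2y2 + 4y3 ≥ 7
  5y1 + 4y2 + 2y3 ≥ 8
  y1, y2, y3 ≥ 0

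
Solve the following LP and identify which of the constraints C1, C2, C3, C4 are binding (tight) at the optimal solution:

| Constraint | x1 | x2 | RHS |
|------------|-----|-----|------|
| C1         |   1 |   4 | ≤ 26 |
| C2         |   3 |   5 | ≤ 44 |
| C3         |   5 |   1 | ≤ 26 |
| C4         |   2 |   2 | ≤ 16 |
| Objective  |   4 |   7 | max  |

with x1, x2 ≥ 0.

At x1 = 2, x2 = 6, compute slack b - a·x for each constraint:
  C1: 26 − 26 = 0  (binding)
  C2: 44 − 36 = 8  (slack)
  C3: 26 − 16 = 10  (slack)
  C4: 16 − 16 = 0  (binding)

Optimal: x1 = 2, x2 = 6
Binding: C1, C4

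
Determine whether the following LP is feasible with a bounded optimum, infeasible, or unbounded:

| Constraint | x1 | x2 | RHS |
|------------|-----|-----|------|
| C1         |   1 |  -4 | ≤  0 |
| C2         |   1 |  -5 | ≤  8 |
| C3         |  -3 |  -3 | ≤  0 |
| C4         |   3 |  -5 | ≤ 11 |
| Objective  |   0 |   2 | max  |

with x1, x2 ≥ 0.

Unbounded (objective can increase without bound)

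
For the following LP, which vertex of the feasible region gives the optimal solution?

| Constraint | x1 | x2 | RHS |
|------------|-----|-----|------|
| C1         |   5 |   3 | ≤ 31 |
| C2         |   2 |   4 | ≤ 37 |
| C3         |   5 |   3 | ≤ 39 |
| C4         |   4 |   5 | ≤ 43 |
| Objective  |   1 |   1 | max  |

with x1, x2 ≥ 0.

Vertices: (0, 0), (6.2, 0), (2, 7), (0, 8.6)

Evaluate the objective at each vertex of the feasible region:
  z(0, 0) = 0
  z(6.2, 0) = 6.2
  z(2, 7) = 9  ←
  z(0, 8.6) = 8.6
The maximum is at x1 = 2, x2 = 7.

(2, 7)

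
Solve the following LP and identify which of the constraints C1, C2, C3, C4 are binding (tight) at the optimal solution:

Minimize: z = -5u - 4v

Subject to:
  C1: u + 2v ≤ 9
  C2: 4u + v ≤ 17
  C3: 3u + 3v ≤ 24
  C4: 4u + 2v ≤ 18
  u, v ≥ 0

At u = 3, v = 3, compute slack b - a·x for each constraint:
  C1: 9 − 9 = 0  (binding)
  C2: 17 − 15 = 2  (slack)
  C3: 24 − 18 = 6  (slack)
  C4: 18 − 18 = 0  (binding)

Optimal: u = 3, v = 3
Binding: C1, C4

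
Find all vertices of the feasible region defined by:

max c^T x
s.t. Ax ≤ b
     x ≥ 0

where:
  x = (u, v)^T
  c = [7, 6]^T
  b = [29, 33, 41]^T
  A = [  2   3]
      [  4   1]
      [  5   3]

(0, 0), (8.2, 0), (4, 7), (0, 9.667)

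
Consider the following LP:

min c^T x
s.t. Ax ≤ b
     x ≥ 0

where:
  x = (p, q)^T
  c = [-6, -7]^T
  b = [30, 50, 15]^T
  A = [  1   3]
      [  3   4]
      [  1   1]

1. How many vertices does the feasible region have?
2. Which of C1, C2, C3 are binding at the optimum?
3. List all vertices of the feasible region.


1. 5
2. C2, C3
3. (0, 0), (15, 0), (10, 5), (6, 8), (0, 10)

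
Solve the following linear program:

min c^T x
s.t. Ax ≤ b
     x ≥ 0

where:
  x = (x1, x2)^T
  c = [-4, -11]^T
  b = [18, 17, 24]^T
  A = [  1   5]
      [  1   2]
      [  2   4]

Evaluate the objective at each vertex of the feasible region:
  z(0, 0) = 0
  z(12, 0) = -48
  z(8, 2) = -54  ←
  z(0, 3.6) = -39.6
The minimum is at x1 = 8, x2 = 2.

x1 = 8, x2 = 2, z = -54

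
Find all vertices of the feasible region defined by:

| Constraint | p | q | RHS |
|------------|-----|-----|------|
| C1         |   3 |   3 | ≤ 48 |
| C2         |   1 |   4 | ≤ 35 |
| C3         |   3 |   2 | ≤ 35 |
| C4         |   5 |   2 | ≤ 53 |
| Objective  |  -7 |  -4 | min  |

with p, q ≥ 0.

(0, 0), (10.6, 0), (9, 4), (7, 7), (0, 8.75)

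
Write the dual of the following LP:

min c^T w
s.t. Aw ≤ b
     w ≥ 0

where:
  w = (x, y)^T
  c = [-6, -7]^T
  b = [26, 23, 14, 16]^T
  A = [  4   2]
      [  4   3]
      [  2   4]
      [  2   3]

Primal min cᵀx s.t. Ax ≤ b, x ≥ 0  →  Dual max −bᵀy s.t. Aᵀy ≥ −c, y ≥ 0.

Maximize: z = -26y1 - 23y2 - 14y3 - 16y4

Subject to:
  4y1 + 4y2 + 2y3 + 2y4 ≥ 6
  2y1 + 3y2 + 4y3 + 3y4 ≥ 7
  y1, y2, y3, y4 ≥ 0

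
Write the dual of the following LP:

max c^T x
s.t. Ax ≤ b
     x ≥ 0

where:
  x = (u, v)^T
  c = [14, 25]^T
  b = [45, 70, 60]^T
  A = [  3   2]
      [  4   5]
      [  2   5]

Primal max cᵀx s.t. Ax ≤ b, x ≥ 0  →  Dual min bᵀy s.t. Aᵀy ≥ c, y ≥ 0.

Minimize: z = 45y1 + 70y2 + 60y3

Subject to:
  3y1 + 4y2 + 2y3 ≥ 14
  2y1 + 5y2 + 5y3 ≥ 25
  y1, y2, y3 ≥ 0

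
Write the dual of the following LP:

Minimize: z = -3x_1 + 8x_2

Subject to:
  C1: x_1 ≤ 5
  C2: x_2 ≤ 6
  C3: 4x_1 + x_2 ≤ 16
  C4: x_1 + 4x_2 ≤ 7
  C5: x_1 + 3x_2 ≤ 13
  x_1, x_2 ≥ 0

Primal min cᵀx s.t. Ax ≤ b, x ≥ 0  →  Dual max −bᵀy s.t. Aᵀy ≥ −c, y ≥ 0.

Maximize: z = -5y1 - 6y2 - 16y3 - 7y4 - 13y5

Subject to:
  y1 + 4y3 + y4 + y5 ≥ 3
  y2 + y3 + 4y4 + 3y5 ≥ -8
  y1, y2, y3, y4, y5 ≥ 0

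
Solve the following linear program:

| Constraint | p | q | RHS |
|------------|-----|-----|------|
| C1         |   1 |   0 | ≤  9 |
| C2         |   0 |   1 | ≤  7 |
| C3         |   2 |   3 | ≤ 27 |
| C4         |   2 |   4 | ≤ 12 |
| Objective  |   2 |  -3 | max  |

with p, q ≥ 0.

Evaluate the objective at each vertex of the feasible region:
  z(0, 0) = 0
  z(6, 0) = 12  ←
  z(0, 3) = -9
The maximum is at p = 6, q = 0.

p = 6, q = 0, z = 12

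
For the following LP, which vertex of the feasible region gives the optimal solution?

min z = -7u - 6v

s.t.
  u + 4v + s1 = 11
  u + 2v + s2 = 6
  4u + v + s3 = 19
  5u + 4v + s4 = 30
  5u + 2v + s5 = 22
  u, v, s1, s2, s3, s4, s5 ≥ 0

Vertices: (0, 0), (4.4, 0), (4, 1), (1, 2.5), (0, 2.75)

Evaluate the objective at each vertex of the feasible region:
  z(0, 0) = 0
  z(4.4, 0) = -30.8
  z(4, 1) = -34  ←
  z(1, 2.5) = -22
  z(0, 2.75) = -16.5
The minimum is at u = 4, v = 1.

(4, 1)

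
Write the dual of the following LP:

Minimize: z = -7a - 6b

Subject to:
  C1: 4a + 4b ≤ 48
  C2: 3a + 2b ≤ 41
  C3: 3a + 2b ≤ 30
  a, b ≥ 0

Primal min cᵀx s.t. Ax ≤ b, x ≥ 0  →  Dual max −bᵀy s.t. Aᵀy ≥ −c, y ≥ 0.

Maximize: z = -48y1 - 41y2 - 30y3

Subject to:
  4y1 + 3y2 + 3y3 ≥ 7
  4y1 + 2y2 + 2y3 ≥ 6
  y1, y2, y3 ≥ 0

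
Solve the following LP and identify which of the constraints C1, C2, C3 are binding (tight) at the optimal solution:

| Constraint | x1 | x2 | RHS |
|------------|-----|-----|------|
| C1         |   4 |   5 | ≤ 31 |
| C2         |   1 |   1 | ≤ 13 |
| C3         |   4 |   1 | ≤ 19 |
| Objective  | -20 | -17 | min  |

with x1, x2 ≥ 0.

At x1 = 4, x2 = 3, compute slack b - a·x for each constraint:
  C1: 31 − 31 = 0  (binding)
  C2: 13 − 7 = 6  (slack)
  C3: 19 − 19 = 0  (binding)

Optimal: x1 = 4, x2 = 3
Binding: C1, C3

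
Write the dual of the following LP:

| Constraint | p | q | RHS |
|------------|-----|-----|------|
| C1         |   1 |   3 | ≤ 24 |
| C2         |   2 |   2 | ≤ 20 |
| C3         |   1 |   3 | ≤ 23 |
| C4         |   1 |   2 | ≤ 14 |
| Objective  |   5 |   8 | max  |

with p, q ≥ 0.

Primal max cᵀx s.t. Ax ≤ b, x ≥ 0  →  Dual min bᵀy s.t. Aᵀy ≥ c, y ≥ 0.

Minimize: z = 24y1 + 20y2 + 23y3 + 14y4

Subject to:
  y1 + 2y2 + y3 + y4 ≥ 5
  3y1 + 2y2 + 3y3 + 2y4 ≥ 8
  y1, y2, y3, y4 ≥ 0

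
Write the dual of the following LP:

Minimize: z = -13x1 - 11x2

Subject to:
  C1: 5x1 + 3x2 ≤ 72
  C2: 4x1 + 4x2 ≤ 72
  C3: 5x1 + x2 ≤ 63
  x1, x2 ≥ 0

Primal min cᵀx s.t. Ax ≤ b, x ≥ 0  →  Dual max −bᵀy s.t. Aᵀy ≥ −c, y ≥ 0.

Maximize: z = -72y1 - 72y2 - 63y3

Subject to:
  5y1 + 4y2 + 5y3 ≥ 13
  3y1 + 4y2 + y3 ≥ 11
  y1, y2, y3 ≥ 0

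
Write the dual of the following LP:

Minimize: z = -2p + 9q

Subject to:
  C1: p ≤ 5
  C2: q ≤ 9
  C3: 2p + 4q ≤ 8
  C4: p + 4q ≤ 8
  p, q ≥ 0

Primal min cᵀx s.t. Ax ≤ b, x ≥ 0  →  Dual max −bᵀy s.t. Aᵀy ≥ −c, y ≥ 0.

Maximize: z = -5y1 - 9y2 - 8y3 - 8y4

Subject to:
  y1 + 2y3 + y4 ≥ 2
  y2 + 4y3 + 4y4 ≥ -9
  y1, y2, y3, y4 ≥ 0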